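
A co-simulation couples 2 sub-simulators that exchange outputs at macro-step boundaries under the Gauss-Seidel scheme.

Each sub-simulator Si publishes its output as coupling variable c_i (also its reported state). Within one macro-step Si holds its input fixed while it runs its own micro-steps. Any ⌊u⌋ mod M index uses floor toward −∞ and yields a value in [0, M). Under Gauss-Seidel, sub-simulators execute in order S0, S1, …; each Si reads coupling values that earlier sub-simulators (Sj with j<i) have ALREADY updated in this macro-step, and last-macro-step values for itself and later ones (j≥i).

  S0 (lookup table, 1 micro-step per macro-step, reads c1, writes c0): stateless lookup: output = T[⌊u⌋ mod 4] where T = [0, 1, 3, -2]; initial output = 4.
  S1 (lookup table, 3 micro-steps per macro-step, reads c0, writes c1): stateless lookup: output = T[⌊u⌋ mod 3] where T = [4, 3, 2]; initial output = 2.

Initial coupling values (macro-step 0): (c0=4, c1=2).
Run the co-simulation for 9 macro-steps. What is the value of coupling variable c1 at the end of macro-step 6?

c1 at macro-step 6 = 4

macro 1: S0 reads c1=2 → after 1×micro: 3; S1 reads c0=3 → after 3×micro: 4 ⇒ (c0=3, c1=4)
macro 2: S0 reads c1=4 → after 1×micro: 0; S1 reads c0=0 → after 3×micro: 4 ⇒ (c0=0, c1=4)
macro 3: S0 reads c1=4 → after 1×micro: 0; S1 reads c0=0 → after 3×micro: 4 ⇒ (c0=0, c1=4)
macro 4: S0 reads c1=4 → after 1×micro: 0; S1 reads c0=0 → after 3×micro: 4 ⇒ (c0=0, c1=4)
macro 5: S0 reads c1=4 → after 1×micro: 0; S1 reads c0=0 → after 3×micro: 4 ⇒ (c0=0, c1=4)
macro 6: S0 reads c1=4 → after 1×micro: 0; S1 reads c0=0 → after 3×micro: 4 ⇒ (c0=0, c1=4)
macro 7: S0 reads c1=4 → after 1×micro: 0; S1 reads c0=0 → after 3×micro: 4 ⇒ (c0=0, c1=4)
macro 8: S0 reads c1=4 → after 1×micro: 0; S1 reads c0=0 → after 3×micro: 4 ⇒ (c0=0, c1=4)
macro 9: S0 reads c1=4 → after 1×micro: 0; S1 reads c0=0 → after 3×micro: 4 ⇒ (c0=0, c1=4)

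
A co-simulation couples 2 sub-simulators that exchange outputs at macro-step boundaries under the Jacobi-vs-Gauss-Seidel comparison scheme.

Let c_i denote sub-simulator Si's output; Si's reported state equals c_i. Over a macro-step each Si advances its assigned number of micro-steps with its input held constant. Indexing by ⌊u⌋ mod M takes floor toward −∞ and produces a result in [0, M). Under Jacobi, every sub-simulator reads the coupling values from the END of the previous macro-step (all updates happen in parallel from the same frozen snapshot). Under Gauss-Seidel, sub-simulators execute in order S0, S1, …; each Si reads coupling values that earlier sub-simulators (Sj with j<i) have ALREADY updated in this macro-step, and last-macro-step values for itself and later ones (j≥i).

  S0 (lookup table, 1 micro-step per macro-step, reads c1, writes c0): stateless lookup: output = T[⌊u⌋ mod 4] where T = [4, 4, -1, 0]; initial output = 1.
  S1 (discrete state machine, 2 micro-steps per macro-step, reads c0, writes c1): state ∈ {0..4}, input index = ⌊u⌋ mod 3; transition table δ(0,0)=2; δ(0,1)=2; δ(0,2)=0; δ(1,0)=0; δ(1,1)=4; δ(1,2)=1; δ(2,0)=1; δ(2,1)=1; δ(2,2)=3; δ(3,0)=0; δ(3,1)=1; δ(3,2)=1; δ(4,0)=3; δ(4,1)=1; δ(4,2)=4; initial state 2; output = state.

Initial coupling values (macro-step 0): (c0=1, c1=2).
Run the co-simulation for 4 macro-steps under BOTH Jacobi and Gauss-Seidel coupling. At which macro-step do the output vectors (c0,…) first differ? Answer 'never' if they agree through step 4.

first divergence at macro-step: 1

[Jacobi] macro 1: S0 reads c1=2 → after 1×micro: -1; S1 reads c0=1 → after 2×micro: 4 ⇒ (c0=-1, c1=4)
[Jacobi] macro 2: S0 reads c1=4 → after 1×micro: 4; S1 reads c0=-1 → after 2×micro: 4 ⇒ (c0=4, c1=4)
[Jacobi] macro 3: S0 reads c1=4 → after 1×micro: 4; S1 reads c0=4 → after 2×micro: 4 ⇒ (c0=4, c1=4)
[Jacobi] macro 4: S0 reads c1=4 → after 1×micro: 4; S1 reads c0=4 → after 2×micro: 4 ⇒ (c0=4, c1=4)
[Gauss-Seidel] macro 1: S0 reads c1=2 → after 1×micro: -1; S1 reads c0=-1 → after 2×micro: 1 ⇒ (c0=-1, c1=1)
[Gauss-Seidel] macro 2: S0 reads c1=1 → after 1×micro: 4; S1 reads c0=4 → after 2×micro: 1 ⇒ (c0=4, c1=1)
[Gauss-Seidel] macro 3: S0 reads c1=1 → after 1×micro: 4; S1 reads c0=4 → after 2×micro: 1 ⇒ (c0=4, c1=1)
[Gauss-Seidel] macro 4: S0 reads c1=1 → after 1×micro: 4; S1 reads c0=4 → after 2×micro: 1 ⇒ (c0=4, c1=1)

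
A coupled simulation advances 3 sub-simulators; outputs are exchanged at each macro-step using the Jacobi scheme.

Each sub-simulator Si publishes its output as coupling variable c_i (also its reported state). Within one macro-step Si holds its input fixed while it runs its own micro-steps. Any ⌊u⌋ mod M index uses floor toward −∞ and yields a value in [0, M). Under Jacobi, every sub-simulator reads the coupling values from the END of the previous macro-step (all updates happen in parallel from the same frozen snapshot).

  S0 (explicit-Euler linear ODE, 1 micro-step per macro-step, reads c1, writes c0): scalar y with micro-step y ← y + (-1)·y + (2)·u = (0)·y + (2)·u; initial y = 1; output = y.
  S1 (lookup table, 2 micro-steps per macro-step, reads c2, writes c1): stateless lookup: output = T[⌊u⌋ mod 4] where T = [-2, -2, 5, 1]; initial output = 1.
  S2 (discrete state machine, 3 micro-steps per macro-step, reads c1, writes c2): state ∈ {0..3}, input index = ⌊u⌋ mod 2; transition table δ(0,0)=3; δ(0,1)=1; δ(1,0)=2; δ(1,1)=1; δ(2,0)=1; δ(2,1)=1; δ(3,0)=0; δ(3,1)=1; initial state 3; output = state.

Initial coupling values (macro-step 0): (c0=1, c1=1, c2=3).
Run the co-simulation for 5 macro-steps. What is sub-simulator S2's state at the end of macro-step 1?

S2 state at macro-step 1 = 1

macro 1: S0 reads c1=1 → after 1×micro: 2; S1 reads c2=3 → after 2×micro: 1; S2 reads c1=1 → after 3×micro: 1 ⇒ (c0=2, c1=1, c2=1)
macro 2: S0 reads c1=1 → after 1×micro: 2; S1 reads c2=1 → after 2×micro: -2; S2 reads c1=1 → after 3×micro: 1 ⇒ (c0=2, c1=-2, c2=1)
macro 3: S0 reads c1=-2 → after 1×micro: -4; S1 reads c2=1 → after 2×micro: -2; S2 reads c1=-2 → after 3×micro: 2 ⇒ (c0=-4, c1=-2, c2=2)
macro 4: S0 reads c1=-2 → after 1×micro: -4; S1 reads c2=2 → after 2×micro: 5; S2 reads c1=-2 → after 3×micro: 1 ⇒ (c0=-4, c1=5, c2=1)
macro 5: S0 reads c1=5 → after 1×micro: 10; S1 reads c2=1 → after 2×micro: -2; S2 reads c1=5 → after 3×micro: 1 ⇒ (c0=10, c1=-2, c2=1)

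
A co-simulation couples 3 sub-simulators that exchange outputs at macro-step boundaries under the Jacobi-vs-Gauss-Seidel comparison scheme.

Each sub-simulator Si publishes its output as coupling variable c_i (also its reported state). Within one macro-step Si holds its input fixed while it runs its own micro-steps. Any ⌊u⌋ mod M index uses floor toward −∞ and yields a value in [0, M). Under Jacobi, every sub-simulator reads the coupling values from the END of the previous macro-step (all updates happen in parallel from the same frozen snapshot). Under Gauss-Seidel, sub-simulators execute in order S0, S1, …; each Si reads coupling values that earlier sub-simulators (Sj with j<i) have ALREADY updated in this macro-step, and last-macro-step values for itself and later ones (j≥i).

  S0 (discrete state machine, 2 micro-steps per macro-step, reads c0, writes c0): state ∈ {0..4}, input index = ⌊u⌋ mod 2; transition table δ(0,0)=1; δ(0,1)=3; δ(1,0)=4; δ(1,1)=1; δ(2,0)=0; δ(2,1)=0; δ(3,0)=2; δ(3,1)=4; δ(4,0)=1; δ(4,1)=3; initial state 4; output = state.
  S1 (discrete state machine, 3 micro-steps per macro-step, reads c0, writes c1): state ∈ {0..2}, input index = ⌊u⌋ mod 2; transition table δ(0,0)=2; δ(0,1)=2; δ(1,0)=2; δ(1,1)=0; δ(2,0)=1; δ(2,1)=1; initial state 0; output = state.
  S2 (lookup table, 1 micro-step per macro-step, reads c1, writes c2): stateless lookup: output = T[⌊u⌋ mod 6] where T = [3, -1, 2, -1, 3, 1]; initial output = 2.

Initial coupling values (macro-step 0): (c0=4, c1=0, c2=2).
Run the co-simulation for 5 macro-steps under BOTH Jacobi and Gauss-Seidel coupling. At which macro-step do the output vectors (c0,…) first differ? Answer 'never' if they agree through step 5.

[Jacobi] macro 1: S0 reads c0=4 → after 2×micro: 4; S1 reads c0=4 → after 3×micro: 2; S2 reads c1=0 → after 1×micro: 3 ⇒ (c0=4, c1=2, c2=3)
[Jacobi] macro 2: S0 reads c0=4 → after 2×micro: 4; S1 reads c0=4 → after 3×micro: 1; S2 reads c1=2 → after 1×micro: 2 ⇒ (c0=4, c1=1, c2=2)
[Jacobi] macro 3: S0 reads c0=4 → after 2×micro: 4; S1 reads c0=4 → after 3×micro: 2; S2 reads c1=1 → after 1×micro: -1 ⇒ (c0=4, c1=2, c2=-1)
[Jacobi] macro 4: S0 reads c0=4 → after 2×micro: 4; S1 reads c0=4 → after 3×micro: 1; S2 reads c1=2 → after 1×micro: 2 ⇒ (c0=4, c1=1, c2=2)
[Jacobi] macro 5: S0 reads c0=4 → after 2×micro: 4; S1 reads c0=4 → after 3×micro: 2; S2 reads c1=1 → after 1×micro: -1 ⇒ (c0=4, c1=2, c2=-1)
[Gauss-Seidel] macro 1: S0 reads c0=4 → after 2×micro: 4; S1 reads c0=4 → after 3×micro: 2; S2 reads c1=2 → after 1×micro: 2 ⇒ (c0=4, c1=2, c2=2)
[Gauss-Seidel] macro 2: S0 reads c0=4 → after 2×micro: 4; S1 reads c0=4 → after 3×micro: 1; S2 reads c1=1 → after 1×micro: -1 ⇒ (c0=4, c1=1, c2=-1)
[Gauss-Seidel] macro 3: S0 reads c0=4 → after 2×micro: 4; S1 reads c0=4 → after 3×micro: 2; S2 reads c1=2 → after 1×micro: 2 ⇒ (c0=4, c1=2, c2=2)
[Gauss-Seidel] macro 4: S0 reads c0=4 → after 2×micro: 4; S1 reads c0=4 → after 3×micro: 1; S2 reads c1=1 → after 1×micro: -1 ⇒ (c0=4, c1=1, c2=-1)
[Gauss-Seidel] macro 5: S0 reads c0=4 → after 2×micro: 4; S1 reads c0=4 → after 3×micro: 2; S2 reads c1=2 → after 1×micro: 2 ⇒ (c0=4, c1=2, c2=2)

first divergence at macro-step: 1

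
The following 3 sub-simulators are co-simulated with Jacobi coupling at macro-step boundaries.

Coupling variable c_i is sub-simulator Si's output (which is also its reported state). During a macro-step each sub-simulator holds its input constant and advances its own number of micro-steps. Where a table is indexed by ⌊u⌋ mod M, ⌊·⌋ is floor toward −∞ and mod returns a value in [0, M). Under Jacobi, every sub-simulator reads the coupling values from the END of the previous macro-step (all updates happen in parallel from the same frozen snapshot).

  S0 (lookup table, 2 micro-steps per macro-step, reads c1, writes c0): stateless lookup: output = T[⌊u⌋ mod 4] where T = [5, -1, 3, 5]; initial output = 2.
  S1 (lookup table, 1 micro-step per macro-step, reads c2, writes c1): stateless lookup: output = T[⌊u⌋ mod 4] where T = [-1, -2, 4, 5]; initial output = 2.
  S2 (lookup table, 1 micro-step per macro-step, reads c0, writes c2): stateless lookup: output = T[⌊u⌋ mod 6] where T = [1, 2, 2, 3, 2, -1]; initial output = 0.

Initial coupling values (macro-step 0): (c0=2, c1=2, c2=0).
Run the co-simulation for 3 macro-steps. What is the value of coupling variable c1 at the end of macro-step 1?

c1 at macro-step 1 = -1

macro 1: S0 reads c1=2 → after 2×micro: 3; S1 reads c2=0 → after 1×micro: -1; S2 reads c0=2 → after 1×micro: 2 ⇒ (c0=3, c1=-1, c2=2)
macro 2: S0 reads c1=-1 → after 2×micro: 5; S1 reads c2=2 → after 1×micro: 4; S2 reads c0=3 → after 1×micro: 3 ⇒ (c0=5, c1=4, c2=3)
macro 3: S0 reads c1=4 → after 2×micro: 5; S1 reads c2=3 → after 1×micro: 5; S2 reads c0=5 → after 1×micro: -1 ⇒ (c0=5, c1=5, c2=-1)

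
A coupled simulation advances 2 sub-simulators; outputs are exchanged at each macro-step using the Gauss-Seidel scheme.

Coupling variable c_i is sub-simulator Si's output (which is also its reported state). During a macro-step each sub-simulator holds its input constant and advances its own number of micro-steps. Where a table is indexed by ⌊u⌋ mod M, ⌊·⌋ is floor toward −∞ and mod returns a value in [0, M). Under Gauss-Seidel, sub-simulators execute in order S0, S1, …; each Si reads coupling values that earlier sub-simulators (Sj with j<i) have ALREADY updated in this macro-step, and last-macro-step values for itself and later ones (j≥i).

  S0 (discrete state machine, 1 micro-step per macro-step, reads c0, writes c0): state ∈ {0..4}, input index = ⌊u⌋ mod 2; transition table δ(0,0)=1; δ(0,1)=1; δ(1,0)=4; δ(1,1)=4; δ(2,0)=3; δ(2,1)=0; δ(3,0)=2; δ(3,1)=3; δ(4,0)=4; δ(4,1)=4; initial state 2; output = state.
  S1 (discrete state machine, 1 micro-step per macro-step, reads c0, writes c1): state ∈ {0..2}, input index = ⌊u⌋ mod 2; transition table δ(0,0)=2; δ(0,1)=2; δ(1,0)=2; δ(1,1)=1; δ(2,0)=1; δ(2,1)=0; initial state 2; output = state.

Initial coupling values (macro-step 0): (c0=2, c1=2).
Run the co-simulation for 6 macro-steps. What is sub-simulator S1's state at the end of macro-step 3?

macro 1: S0 reads c0=2 → after 1×micro: 3; S1 reads c0=3 → after 1×micro: 0 ⇒ (c0=3, c1=0)
macro 2: S0 reads c0=3 → after 1×micro: 3; S1 reads c0=3 → after 1×micro: 2 ⇒ (c0=3, c1=2)
macro 3: S0 reads c0=3 → after 1×micro: 3; S1 reads c0=3 → after 1×micro: 0 ⇒ (c0=3, c1=0)
macro 4: S0 reads c0=3 → after 1×micro: 3; S1 reads c0=3 → after 1×micro: 2 ⇒ (c0=3, c1=2)
macro 5: S0 reads c0=3 → after 1×micro: 3; S1 reads c0=3 → after 1×micro: 0 ⇒ (c0=3, c1=0)
macro 6: S0 reads c0=3 → after 1×micro: 3; S1 reads c0=3 → after 1×micro: 2 ⇒ (c0=3, c1=2)

S1 state at macro-step 3 = 0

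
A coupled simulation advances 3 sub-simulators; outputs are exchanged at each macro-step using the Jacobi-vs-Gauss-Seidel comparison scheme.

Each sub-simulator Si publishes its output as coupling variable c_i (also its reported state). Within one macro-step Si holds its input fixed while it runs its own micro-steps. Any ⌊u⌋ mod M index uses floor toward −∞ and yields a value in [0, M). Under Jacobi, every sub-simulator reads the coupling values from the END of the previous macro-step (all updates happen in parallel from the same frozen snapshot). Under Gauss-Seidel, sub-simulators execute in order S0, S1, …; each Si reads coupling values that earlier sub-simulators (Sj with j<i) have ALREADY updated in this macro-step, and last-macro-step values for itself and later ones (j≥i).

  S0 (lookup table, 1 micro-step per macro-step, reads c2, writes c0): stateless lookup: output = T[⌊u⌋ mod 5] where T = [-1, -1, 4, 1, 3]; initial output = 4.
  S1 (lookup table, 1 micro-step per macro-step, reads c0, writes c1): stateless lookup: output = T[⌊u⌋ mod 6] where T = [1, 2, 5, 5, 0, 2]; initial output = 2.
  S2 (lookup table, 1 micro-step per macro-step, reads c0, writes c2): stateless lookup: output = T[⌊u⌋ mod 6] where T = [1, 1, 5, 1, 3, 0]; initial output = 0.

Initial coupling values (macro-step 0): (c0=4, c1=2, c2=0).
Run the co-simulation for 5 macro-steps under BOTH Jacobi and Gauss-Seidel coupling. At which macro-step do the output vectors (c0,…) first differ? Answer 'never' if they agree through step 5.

[Jacobi] macro 1: S0 reads c2=0 → after 1×micro: -1; S1 reads c0=4 → after 1×micro: 0; S2 reads c0=4 → after 1×micro: 3 ⇒ (c0=-1, c1=0, c2=3)
[Jacobi] macro 2: S0 reads c2=3 → after 1×micro: 1; S1 reads c0=-1 → after 1×micro: 2; S2 reads c0=-1 → after 1×micro: 0 ⇒ (c0=1, c1=2, c2=0)
[Jacobi] macro 3: S0 reads c2=0 → after 1×micro: -1; S1 reads c0=1 → after 1×micro: 2; S2 reads c0=1 → after 1×micro: 1 ⇒ (c0=-1, c1=2, c2=1)
[Jacobi] macro 4: S0 reads c2=1 → after 1×micro: -1; S1 reads c0=-1 → after 1×micro: 2; S2 reads c0=-1 → after 1×micro: 0 ⇒ (c0=-1, c1=2, c2=0)
[Jacobi] macro 5: S0 reads c2=0 → after 1×micro: -1; S1 reads c0=-1 → after 1×micro: 2; S2 reads c0=-1 → after 1×micro: 0 ⇒ (c0=-1, c1=2, c2=0)
[Gauss-Seidel] macro 1: S0 reads c2=0 → after 1×micro: -1; S1 reads c0=-1 → after 1×micro: 2; S2 reads c0=-1 → after 1×micro: 0 ⇒ (c0=-1, c1=2, c2=0)
[Gauss-Seidel] macro 2: S0 reads c2=0 → after 1×micro: -1; S1 reads c0=-1 → after 1×micro: 2; S2 reads c0=-1 → after 1×micro: 0 ⇒ (c0=-1, c1=2, c2=0)
[Gauss-Seidel] macro 3: S0 reads c2=0 → after 1×micro: -1; S1 reads c0=-1 → after 1×micro: 2; S2 reads c0=-1 → after 1×micro: 0 ⇒ (c0=-1, c1=2, c2=0)
[Gauss-Seidel] macro 4: S0 reads c2=0 → after 1×micro: -1; S1 reads c0=-1 → after 1×micro: 2; S2 reads c0=-1 → after 1×micro: 0 ⇒ (c0=-1, c1=2, c2=0)
[Gauss-Seidel] macro 5: S0 reads c2=0 → after 1×micro: -1; S1 reads c0=-1 → after 1×micro: 2; S2 reads c0=-1 → after 1×micro: 0 ⇒ (c0=-1, c1=2, c2=0)

first divergence at macro-step: 1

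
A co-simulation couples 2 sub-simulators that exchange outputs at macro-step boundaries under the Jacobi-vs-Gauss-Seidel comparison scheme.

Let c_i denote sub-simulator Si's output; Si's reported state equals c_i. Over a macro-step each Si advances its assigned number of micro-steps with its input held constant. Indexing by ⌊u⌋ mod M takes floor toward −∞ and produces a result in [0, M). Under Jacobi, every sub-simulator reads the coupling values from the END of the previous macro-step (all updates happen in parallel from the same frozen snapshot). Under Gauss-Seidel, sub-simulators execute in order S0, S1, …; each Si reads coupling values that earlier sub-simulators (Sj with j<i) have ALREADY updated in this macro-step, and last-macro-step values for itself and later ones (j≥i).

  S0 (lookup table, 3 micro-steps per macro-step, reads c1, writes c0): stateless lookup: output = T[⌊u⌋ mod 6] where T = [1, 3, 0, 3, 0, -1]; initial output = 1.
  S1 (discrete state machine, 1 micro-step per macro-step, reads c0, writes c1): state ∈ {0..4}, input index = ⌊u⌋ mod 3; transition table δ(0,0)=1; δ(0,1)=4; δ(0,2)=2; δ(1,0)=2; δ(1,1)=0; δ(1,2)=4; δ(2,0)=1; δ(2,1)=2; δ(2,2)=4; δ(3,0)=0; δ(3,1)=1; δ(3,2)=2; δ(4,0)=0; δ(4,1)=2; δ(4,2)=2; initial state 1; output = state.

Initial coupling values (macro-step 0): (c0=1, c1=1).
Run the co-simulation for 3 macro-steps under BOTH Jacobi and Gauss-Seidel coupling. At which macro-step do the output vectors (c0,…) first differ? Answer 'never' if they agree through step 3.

first divergence at macro-step: 1

[Jacobi] macro 1: S0 reads c1=1 → after 3×micro: 3; S1 reads c0=1 → after 1×micro: 0 ⇒ (c0=3, c1=0)
[Jacobi] macro 2: S0 reads c1=0 → after 3×micro: 1; S1 reads c0=3 → after 1×micro: 1 ⇒ (c0=1, c1=1)
[Jacobi] macro 3: S0 reads c1=1 → after 3×micro: 3; S1 reads c0=1 → after 1×micro: 0 ⇒ (c0=3, c1=0)
[Gauss-Seidel] macro 1: S0 reads c1=1 → after 3×micro: 3; S1 reads c0=3 → after 1×micro: 2 ⇒ (c0=3, c1=2)
[Gauss-Seidel] macro 2: S0 reads c1=2 → after 3×micro: 0; S1 reads c0=0 → after 1×micro: 1 ⇒ (c0=0, c1=1)
[Gauss-Seidel] macro 3: S0 reads c1=1 → after 3×micro: 3; S1 reads c0=3 → after 1×micro: 2 ⇒ (c0=3, c1=2)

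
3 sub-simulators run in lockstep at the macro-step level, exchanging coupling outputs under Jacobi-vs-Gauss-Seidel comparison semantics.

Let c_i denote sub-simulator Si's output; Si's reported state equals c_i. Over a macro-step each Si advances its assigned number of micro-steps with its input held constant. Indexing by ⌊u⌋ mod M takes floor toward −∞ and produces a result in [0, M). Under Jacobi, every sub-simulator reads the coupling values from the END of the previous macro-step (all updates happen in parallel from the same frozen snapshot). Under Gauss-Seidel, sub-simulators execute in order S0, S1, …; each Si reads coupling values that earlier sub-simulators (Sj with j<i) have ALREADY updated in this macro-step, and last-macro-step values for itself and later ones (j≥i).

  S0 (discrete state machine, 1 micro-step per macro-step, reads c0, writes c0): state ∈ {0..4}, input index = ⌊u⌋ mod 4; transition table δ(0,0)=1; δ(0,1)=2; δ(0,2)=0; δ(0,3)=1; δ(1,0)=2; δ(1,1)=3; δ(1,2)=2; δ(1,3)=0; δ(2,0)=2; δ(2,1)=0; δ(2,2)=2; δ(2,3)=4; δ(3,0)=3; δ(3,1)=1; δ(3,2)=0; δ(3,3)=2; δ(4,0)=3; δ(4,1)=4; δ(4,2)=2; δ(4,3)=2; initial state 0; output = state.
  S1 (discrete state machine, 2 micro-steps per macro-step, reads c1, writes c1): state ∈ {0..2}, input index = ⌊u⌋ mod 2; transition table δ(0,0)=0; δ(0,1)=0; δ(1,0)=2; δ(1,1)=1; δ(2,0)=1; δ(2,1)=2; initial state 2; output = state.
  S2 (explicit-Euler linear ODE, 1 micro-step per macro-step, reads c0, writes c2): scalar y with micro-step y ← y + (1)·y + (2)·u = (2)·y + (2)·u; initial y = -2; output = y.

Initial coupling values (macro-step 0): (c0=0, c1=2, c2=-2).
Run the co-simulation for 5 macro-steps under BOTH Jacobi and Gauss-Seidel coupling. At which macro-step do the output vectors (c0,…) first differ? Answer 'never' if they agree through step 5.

first divergence at macro-step: 1

[Jacobi] macro 1: S0 reads c0=0 → after 1×micro: 1; S1 reads c1=2 → after 2×micro: 2; S2 reads c0=0 → after 1×micro: -4 ⇒ (c0=1, c1=2, c2=-4)
[Jacobi] macro 2: S0 reads c0=1 → after 1×micro: 3; S1 reads c1=2 → after 2×micro: 2; S2 reads c0=1 → after 1×micro: -6 ⇒ (c0=3, c1=2, c2=-6)
[Jacobi] macro 3: S0 reads c0=3 → after 1×micro: 2; S1 reads c1=2 → after 2×micro: 2; S2 reads c0=3 → after 1×micro: -6 ⇒ (c0=2, c1=2, c2=-6)
[Jacobi] macro 4: S0 reads c0=2 → after 1×micro: 2; S1 reads c1=2 → after 2×micro: 2; S2 reads c0=2 → after 1×micro: -8 ⇒ (c0=2, c1=2, c2=-8)
[Jacobi] macro 5: S0 reads c0=2 → after 1×micro: 2; S1 reads c1=2 → after 2×micro: 2; S2 reads c0=2 → after 1×micro: -12 ⇒ (c0=2, c1=2, c2=-12)
[Gauss-Seidel] macro 1: S0 reads c0=0 → after 1×micro: 1; S1 reads c1=2 → after 2×micro: 2; S2 reads c0=1 → after 1×micro: -2 ⇒ (c0=1, c1=2, c2=-2)
[Gauss-Seidel] macro 2: S0 reads c0=1 → after 1×micro: 3; S1 reads c1=2 → after 2×micro: 2; S2 reads c0=3 → after 1×micro: 2 ⇒ (c0=3, c1=2, c2=2)
[Gauss-Seidel] macro 3: S0 reads c0=3 → after 1×micro: 2; S1 reads c1=2 → after 2×micro: 2; S2 reads c0=2 → after 1×micro: 8 ⇒ (c0=2, c1=2, c2=8)
[Gauss-Seidel] macro 4: S0 reads c0=2 → after 1×micro: 2; S1 reads c1=2 → after 2×micro: 2; S2 reads c0=2 → after 1×micro: 20 ⇒ (c0=2, c1=2, c2=20)
[Gauss-Seidel] macro 5: S0 reads c0=2 → after 1×micro: 2; S1 reads c1=2 → after 2×micro: 2; S2 reads c0=2 → after 1×micro: 44 ⇒ (c0=2, c1=2, c2=44)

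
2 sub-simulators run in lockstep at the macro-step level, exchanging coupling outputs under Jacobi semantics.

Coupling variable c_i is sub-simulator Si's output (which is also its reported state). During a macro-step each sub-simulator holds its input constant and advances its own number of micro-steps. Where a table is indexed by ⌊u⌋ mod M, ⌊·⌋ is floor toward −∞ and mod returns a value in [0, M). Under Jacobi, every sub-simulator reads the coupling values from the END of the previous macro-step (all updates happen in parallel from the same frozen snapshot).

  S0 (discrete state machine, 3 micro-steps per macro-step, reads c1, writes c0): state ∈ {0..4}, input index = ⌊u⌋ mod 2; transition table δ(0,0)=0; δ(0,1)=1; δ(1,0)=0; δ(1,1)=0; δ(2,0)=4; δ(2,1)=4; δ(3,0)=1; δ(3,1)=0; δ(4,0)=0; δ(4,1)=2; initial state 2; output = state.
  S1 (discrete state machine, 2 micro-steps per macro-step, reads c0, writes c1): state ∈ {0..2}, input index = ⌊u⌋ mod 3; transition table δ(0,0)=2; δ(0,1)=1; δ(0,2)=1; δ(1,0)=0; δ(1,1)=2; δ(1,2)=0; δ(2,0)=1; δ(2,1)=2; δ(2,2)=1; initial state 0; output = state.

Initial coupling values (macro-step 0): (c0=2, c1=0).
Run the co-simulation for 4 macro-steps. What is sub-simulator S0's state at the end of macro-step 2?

S0 state at macro-step 2 = 0

macro 1: S0 reads c1=0 → after 3×micro: 0; S1 reads c0=2 → after 2×micro: 0 ⇒ (c0=0, c1=0)
macro 2: S0 reads c1=0 → after 3×micro: 0; S1 reads c0=0 → after 2×micro: 1 ⇒ (c0=0, c1=1)
macro 3: S0 reads c1=1 → after 3×micro: 1; S1 reads c0=0 → after 2×micro: 2 ⇒ (c0=1, c1=2)
macro 4: S0 reads c1=2 → after 3×micro: 0; S1 reads c0=1 → after 2×micro: 2 ⇒ (c0=0, c1=2)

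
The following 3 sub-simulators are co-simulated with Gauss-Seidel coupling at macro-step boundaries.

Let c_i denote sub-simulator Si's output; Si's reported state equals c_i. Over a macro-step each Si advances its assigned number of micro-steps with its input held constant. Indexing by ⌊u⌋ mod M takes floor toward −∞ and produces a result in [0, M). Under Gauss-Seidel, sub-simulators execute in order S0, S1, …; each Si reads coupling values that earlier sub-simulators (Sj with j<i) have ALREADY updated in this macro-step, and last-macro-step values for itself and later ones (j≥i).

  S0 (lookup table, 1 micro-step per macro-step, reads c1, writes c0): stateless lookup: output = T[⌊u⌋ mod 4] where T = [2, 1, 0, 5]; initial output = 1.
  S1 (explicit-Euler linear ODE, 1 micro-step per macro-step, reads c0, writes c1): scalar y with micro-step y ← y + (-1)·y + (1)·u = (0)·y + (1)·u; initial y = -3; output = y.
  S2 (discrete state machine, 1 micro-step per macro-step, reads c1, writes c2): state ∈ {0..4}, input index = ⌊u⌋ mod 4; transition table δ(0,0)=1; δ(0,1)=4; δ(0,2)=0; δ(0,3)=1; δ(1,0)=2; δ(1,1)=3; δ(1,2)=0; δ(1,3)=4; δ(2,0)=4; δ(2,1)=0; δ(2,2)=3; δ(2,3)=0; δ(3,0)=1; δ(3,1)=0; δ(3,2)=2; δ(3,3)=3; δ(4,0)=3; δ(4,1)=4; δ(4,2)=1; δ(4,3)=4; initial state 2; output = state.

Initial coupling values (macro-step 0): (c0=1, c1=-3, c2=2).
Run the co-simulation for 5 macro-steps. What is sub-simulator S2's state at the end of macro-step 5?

S2 state at macro-step 5 = 4

macro 1: S0 reads c1=-3 → after 1×micro: 1; S1 reads c0=1 → after 1×micro: 1; S2 reads c1=1 → after 1×micro: 0 ⇒ (c0=1, c1=1, c2=0)
macro 2: S0 reads c1=1 → after 1×micro: 1; S1 reads c0=1 → after 1×micro: 1; S2 reads c1=1 → after 1×micro: 4 ⇒ (c0=1, c1=1, c2=4)
macro 3: S0 reads c1=1 → after 1×micro: 1; S1 reads c0=1 → after 1×micro: 1; S2 reads c1=1 → after 1×micro: 4 ⇒ (c0=1, c1=1, c2=4)
macro 4: S0 reads c1=1 → after 1×micro: 1; S1 reads c0=1 → after 1×micro: 1; S2 reads c1=1 → after 1×micro: 4 ⇒ (c0=1, c1=1, c2=4)
macro 5: S0 reads c1=1 → after 1×micro: 1; S1 reads c0=1 → after 1×micro: 1; S2 reads c1=1 → after 1×micro: 4 ⇒ (c0=1, c1=1, c2=4)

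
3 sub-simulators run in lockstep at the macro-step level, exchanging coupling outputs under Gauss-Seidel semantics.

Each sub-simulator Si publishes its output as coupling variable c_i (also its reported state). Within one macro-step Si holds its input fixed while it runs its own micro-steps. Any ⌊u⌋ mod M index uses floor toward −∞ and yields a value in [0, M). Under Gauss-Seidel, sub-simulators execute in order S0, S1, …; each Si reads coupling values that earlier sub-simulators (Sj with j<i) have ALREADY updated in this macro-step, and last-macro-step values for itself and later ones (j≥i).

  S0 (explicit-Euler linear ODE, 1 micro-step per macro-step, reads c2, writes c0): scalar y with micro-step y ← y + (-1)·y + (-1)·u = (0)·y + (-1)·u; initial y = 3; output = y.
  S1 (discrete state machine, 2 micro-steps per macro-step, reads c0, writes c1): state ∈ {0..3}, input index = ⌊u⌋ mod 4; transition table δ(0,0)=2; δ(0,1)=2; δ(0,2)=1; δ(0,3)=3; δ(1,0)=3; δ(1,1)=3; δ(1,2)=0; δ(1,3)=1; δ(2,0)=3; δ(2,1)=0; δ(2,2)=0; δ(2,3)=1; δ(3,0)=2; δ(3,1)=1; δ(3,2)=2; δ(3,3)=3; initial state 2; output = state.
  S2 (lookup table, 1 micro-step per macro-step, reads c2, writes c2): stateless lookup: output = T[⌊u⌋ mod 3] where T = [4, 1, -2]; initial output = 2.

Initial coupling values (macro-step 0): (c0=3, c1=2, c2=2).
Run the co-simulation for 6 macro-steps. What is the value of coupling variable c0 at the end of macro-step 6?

c0 at macro-step 6 = -1

macro 1: S0 reads c2=2 → after 1×micro: -2; S1 reads c0=-2 → after 2×micro: 1; S2 reads c2=2 → after 1×micro: -2 ⇒ (c0=-2, c1=1, c2=-2)
macro 2: S0 reads c2=-2 → after 1×micro: 2; S1 reads c0=2 → after 2×micro: 1; S2 reads c2=-2 → after 1×micro: 1 ⇒ (c0=2, c1=1, c2=1)
macro 3: S0 reads c2=1 → after 1×micro: -1; S1 reads c0=-1 → after 2×micro: 1; S2 reads c2=1 → after 1×micro: 1 ⇒ (c0=-1, c1=1, c2=1)
macro 4: S0 reads c2=1 → after 1×micro: -1; S1 reads c0=-1 → after 2×micro: 1; S2 reads c2=1 → after 1×micro: 1 ⇒ (c0=-1, c1=1, c2=1)
macro 5: S0 reads c2=1 → after 1×micro: -1; S1 reads c0=-1 → after 2×micro: 1; S2 reads c2=1 → after 1×micro: 1 ⇒ (c0=-1, c1=1, c2=1)
macro 6: S0 reads c2=1 → after 1×micro: -1; S1 reads c0=-1 → after 2×micro: 1; S2 reads c2=1 → after 1×micro: 1 ⇒ (c0=-1, c1=1, c2=1)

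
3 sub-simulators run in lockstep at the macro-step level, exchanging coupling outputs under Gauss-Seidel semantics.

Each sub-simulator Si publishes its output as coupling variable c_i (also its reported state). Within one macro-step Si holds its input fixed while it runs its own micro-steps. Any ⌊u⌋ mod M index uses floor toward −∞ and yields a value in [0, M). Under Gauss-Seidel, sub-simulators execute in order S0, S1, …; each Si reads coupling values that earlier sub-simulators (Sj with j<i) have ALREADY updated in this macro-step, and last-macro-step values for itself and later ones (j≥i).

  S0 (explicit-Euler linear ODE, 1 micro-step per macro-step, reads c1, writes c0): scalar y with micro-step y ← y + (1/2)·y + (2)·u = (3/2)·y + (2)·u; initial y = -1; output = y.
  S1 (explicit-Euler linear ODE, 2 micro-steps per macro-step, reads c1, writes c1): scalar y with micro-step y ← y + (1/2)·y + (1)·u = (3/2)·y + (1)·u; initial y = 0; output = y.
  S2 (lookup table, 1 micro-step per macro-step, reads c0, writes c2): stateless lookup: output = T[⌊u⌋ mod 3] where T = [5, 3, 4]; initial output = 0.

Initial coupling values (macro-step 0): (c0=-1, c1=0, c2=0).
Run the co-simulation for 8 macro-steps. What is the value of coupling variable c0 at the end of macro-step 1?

macro 1: S0 reads c1=0 → after 1×micro: -3/2; S1 reads c1=0 → after 2×micro: 0; S2 reads c0=-3/2 → after 1×micro: 3 ⇒ (c0=-3/2, c1=0, c2=3)
macro 2: S0 reads c1=0 → after 1×micro: -9/4; S1 reads c1=0 → after 2×micro: 0; S2 reads c0=-9/4 → after 1×micro: 5 ⇒ (c0=-9/4, c1=0, c2=5)
macro 3: S0 reads c1=0 → after 1×micro: -27/8; S1 reads c1=0 → after 2×micro: 0; S2 reads c0=-27/8 → after 1×micro: 4 ⇒ (c0=-27/8, c1=0, c2=4)
macro 4: S0 reads c1=0 → after 1×micro: -81/16; S1 reads c1=0 → after 2×micro: 0; S2 reads c0=-81/16 → after 1×micro: 5 ⇒ (c0=-81/16, c1=0, c2=5)
macro 5: S0 reads c1=0 → after 1×micro: -243/32; S1 reads c1=0 → after 2×micro: 0; S2 reads c0=-243/32 → after 1×micro: 3 ⇒ (c0=-243/32, c1=0, c2=3)
macro 6: S0 reads c1=0 → after 1×micro: -729/64; S1 reads c1=0 → after 2×micro: 0; S2 reads c0=-729/64 → after 1×micro: 5 ⇒ (c0=-729/64, c1=0, c2=5)
macro 7: S0 reads c1=0 → after 1×micro: -2187/128; S1 reads c1=0 → after 2×micro: 0; S2 reads c0=-2187/128 → after 1×micro: 5 ⇒ (c0=-2187/128, c1=0, c2=5)
macro 8: S0 reads c1=0 → after 1×micro: -6561/256; S1 reads c1=0 → after 2×micro: 0; S2 reads c0=-6561/256 → after 1×micro: 3 ⇒ (c0=-6561/256, c1=0, c2=3)

c0 at macro-step 1 = -3/2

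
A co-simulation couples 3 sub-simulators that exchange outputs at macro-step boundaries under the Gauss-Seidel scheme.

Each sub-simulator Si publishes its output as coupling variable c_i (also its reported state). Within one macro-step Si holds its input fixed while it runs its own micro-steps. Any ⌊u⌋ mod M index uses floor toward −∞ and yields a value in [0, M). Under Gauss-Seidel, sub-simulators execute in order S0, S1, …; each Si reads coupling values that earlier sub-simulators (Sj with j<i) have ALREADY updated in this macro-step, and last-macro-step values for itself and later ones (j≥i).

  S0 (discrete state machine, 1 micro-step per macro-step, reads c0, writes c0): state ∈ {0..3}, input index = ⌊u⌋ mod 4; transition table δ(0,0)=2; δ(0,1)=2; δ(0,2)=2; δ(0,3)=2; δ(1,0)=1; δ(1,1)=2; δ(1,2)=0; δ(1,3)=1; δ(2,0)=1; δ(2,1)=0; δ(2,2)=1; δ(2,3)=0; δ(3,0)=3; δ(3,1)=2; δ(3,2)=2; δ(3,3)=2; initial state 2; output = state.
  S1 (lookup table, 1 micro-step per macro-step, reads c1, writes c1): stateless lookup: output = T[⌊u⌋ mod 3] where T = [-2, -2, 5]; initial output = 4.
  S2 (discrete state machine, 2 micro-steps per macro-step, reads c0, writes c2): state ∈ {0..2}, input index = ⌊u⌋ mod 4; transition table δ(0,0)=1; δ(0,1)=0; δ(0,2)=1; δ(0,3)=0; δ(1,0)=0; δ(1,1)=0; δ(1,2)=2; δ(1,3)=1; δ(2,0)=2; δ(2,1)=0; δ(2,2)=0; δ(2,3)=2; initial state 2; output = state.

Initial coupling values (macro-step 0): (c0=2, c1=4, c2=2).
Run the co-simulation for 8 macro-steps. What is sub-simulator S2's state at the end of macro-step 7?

macro 1: S0 reads c0=2 → after 1×micro: 1; S1 reads c1=4 → after 1×micro: -2; S2 reads c0=1 → after 2×micro: 0 ⇒ (c0=1, c1=-2, c2=0)
macro 2: S0 reads c0=1 → after 1×micro: 2; S1 reads c1=-2 → after 1×micro: -2; S2 reads c0=2 → after 2×micro: 2 ⇒ (c0=2, c1=-2, c2=2)
macro 3: S0 reads c0=2 → after 1×micro: 1; S1 reads c1=-2 → after 1×micro: -2; S2 reads c0=1 → after 2×micro: 0 ⇒ (c0=1, c1=-2, c2=0)
macro 4: S0 reads c0=1 → after 1×micro: 2; S1 reads c1=-2 → after 1×micro: -2; S2 reads c0=2 → after 2×micro: 2 ⇒ (c0=2, c1=-2, c2=2)
macro 5: S0 reads c0=2 → after 1×micro: 1; S1 reads c1=-2 → after 1×micro: -2; S2 reads c0=1 → after 2×micro: 0 ⇒ (c0=1, c1=-2, c2=0)
macro 6: S0 reads c0=1 → after 1×micro: 2; S1 reads c1=-2 → after 1×micro: -2; S2 reads c0=2 → after 2×micro: 2 ⇒ (c0=2, c1=-2, c2=2)
macro 7: S0 reads c0=2 → after 1×micro: 1; S1 reads c1=-2 → after 1×micro: -2; S2 reads c0=1 → after 2×micro: 0 ⇒ (c0=1, c1=-2, c2=0)
macro 8: S0 reads c0=1 → after 1×micro: 2; S1 reads c1=-2 → after 1×micro: -2; S2 reads c0=2 → after 2×micro: 2 ⇒ (c0=2, c1=-2, c2=2)

S2 state at macro-step 7 = 0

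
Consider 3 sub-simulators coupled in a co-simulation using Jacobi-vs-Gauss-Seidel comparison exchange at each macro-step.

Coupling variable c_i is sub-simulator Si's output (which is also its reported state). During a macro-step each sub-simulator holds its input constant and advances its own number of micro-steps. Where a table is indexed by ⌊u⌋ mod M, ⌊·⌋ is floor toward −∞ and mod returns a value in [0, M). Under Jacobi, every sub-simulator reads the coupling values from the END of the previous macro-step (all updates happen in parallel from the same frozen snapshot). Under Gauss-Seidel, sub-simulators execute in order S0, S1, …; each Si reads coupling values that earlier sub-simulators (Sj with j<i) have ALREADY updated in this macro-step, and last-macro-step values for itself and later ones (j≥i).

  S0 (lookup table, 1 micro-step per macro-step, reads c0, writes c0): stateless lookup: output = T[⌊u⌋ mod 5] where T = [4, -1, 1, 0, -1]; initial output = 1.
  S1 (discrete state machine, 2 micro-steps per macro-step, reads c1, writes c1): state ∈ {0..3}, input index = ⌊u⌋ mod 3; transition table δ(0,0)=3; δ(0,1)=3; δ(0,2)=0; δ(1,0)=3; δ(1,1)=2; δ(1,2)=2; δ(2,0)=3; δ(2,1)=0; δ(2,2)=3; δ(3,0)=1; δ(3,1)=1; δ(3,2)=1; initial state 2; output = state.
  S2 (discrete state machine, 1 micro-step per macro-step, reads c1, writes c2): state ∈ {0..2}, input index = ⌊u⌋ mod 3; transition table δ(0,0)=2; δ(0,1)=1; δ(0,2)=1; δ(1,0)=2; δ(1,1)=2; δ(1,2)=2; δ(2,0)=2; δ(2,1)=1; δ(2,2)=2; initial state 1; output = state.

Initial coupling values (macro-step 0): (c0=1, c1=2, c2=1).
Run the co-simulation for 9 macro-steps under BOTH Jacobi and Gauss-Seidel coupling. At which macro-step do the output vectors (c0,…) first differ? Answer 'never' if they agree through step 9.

first divergence at macro-step: 2

[Jacobi] macro 1: S0 reads c0=1 → after 1×micro: -1; S1 reads c1=2 → after 2×micro: 1; S2 reads c1=2 → after 1×micro: 2 ⇒ (c0=-1, c1=1, c2=2)
[Jacobi] macro 2: S0 reads c0=-1 → after 1×micro: -1; S1 reads c1=1 → after 2×micro: 0; S2 reads c1=1 → after 1×micro: 1 ⇒ (c0=-1, c1=0, c2=1)
[Jacobi] macro 3: S0 reads c0=-1 → after 1×micro: -1; S1 reads c1=0 → after 2×micro: 1; S2 reads c1=0 → after 1×micro: 2 ⇒ (c0=-1, c1=1, c2=2)
[Jacobi] macro 4: S0 reads c0=-1 → after 1×micro: -1; S1 reads c1=1 → after 2×micro: 0; S2 reads c1=1 → after 1×micro: 1 ⇒ (c0=-1, c1=0, c2=1)
[Jacobi] macro 5: S0 reads c0=-1 → after 1×micro: -1; S1 reads c1=0 → after 2×micro: 1; S2 reads c1=0 → after 1×micro: 2 ⇒ (c0=-1, c1=1, c2=2)
[Jacobi] macro 6: S0 reads c0=-1 → after 1×micro: -1; S1 reads c1=1 → after 2×micro: 0; S2 reads c1=1 → after 1×micro: 1 ⇒ (c0=-1, c1=0, c2=1)
[Jacobi] macro 7: S0 reads c0=-1 → after 1×micro: -1; S1 reads c1=0 → after 2×micro: 1; S2 reads c1=0 → after 1×micro: 2 ⇒ (c0=-1, c1=1, c2=2)
[Jacobi] macro 8: S0 reads c0=-1 → after 1×micro: -1; S1 reads c1=1 → after 2×micro: 0; S2 reads c1=1 → after 1×micro: 1 ⇒ (c0=-1, c1=0, c2=1)
[Jacobi] macro 9: S0 reads c0=-1 → after 1×micro: -1; S1 reads c1=0 → after 2×micro: 1; S2 reads c1=0 → after 1×micro: 2 ⇒ (c0=-1, c1=1, c2=2)
[Gauss-Seidel] macro 1: S0 reads c0=1 → after 1×micro: -1; S1 reads c1=2 → after 2×micro: 1; S2 reads c1=1 → after 1×micro: 2 ⇒ (c0=-1, c1=1, c2=2)
[Gauss-Seidel] macro 2: S0 reads c0=-1 → after 1×micro: -1; S1 reads c1=1 → after 2×micro: 0; S2 reads c1=0 → after 1×micro: 2 ⇒ (c0=-1, c1=0, c2=2)
[Gauss-Seidel] macro 3: S0 reads c0=-1 → after 1×micro: -1; S1 reads c1=0 → after 2×micro: 1; S2 reads c1=1 → after 1×micro: 1 ⇒ (c0=-1, c1=1, c2=1)
[Gauss-Seidel] macro 4: S0 reads c0=-1 → after 1×micro: -1; S1 reads c1=1 → after 2×micro: 0; S2 reads c1=0 → after 1×micro: 2 ⇒ (c0=-1, c1=0, c2=2)
[Gauss-Seidel] macro 5: S0 reads c0=-1 → after 1×micro: -1; S1 reads c1=0 → after 2×micro: 1; S2 reads c1=1 → after 1×micro: 1 ⇒ (c0=-1, c1=1, c2=1)
[Gauss-Seidel] macro 6: S0 reads c0=-1 → after 1×micro: -1; S1 reads c1=1 → after 2×micro: 0; S2 reads c1=0 → after 1×micro: 2 ⇒ (c0=-1, c1=0, c2=2)
[Gauss-Seidel] macro 7: S0 reads c0=-1 → after 1×micro: -1; S1 reads c1=0 → after 2×micro: 1; S2 reads c1=1 → after 1×micro: 1 ⇒ (c0=-1, c1=1, c2=1)
[Gauss-Seidel] macro 8: S0 reads c0=-1 → after 1×micro: -1; S1 reads c1=1 → after 2×micro: 0; S2 reads c1=0 → after 1×micro: 2 ⇒ (c0=-1, c1=0, c2=2)
[Gauss-Seidel] macro 9: S0 reads c0=-1 → after 1×micro: -1; S1 reads c1=0 → after 2×micro: 1; S2 reads c1=1 → after 1×micro: 1 ⇒ (c0=-1, c1=1, c2=1)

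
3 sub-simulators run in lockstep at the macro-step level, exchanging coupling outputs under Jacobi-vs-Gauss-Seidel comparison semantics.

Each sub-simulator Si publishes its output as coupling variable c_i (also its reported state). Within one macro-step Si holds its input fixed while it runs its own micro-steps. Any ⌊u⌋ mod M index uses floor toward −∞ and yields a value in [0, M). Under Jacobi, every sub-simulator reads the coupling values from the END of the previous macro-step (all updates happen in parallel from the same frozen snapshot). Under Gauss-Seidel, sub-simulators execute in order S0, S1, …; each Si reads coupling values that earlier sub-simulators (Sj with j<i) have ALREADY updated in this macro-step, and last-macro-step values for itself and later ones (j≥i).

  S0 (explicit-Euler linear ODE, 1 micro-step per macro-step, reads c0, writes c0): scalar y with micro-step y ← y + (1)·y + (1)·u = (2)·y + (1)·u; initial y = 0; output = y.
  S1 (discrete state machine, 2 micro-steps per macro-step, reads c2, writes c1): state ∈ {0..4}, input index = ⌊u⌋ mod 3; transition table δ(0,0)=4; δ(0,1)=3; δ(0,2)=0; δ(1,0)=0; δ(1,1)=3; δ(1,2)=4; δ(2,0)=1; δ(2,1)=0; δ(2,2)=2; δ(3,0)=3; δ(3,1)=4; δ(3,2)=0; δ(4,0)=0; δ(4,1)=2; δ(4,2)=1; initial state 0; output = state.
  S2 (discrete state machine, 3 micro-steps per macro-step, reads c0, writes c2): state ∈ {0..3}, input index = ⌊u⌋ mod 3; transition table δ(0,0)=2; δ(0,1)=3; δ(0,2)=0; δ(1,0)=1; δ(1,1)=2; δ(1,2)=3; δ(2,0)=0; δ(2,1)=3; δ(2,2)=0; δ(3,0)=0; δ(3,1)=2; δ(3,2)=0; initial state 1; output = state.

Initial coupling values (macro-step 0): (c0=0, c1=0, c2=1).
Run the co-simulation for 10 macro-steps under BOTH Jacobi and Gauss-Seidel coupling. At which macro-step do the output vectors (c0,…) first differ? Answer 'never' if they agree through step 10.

first divergence at macro-step: never

[Jacobi] macro 1: S0 reads c0=0 → after 1×micro: 0; S1 reads c2=1 → after 2×micro: 4; S2 reads c0=0 → after 3×micro: 1 ⇒ (c0=0, c1=4, c2=1)
[Jacobi] macro 2: S0 reads c0=0 → after 1×micro: 0; S1 reads c2=1 → after 2×micro: 0; S2 reads c0=0 → after 3×micro: 1 ⇒ (c0=0, c1=0, c2=1)
[Jacobi] macro 3: S0 reads c0=0 → after 1×micro: 0; S1 reads c2=1 → after 2×micro: 4; S2 reads c0=0 → after 3×micro: 1 ⇒ (c0=0, c1=4, c2=1)
[Jacobi] macro 4: S0 reads c0=0 → after 1×micro: 0; S1 reads c2=1 → after 2×micro: 0; S2 reads c0=0 → after 3×micro: 1 ⇒ (c0=0, c1=0, c2=1)
[Jacobi] macro 5: S0 reads c0=0 → after 1×micro: 0; S1 reads c2=1 → after 2×micro: 4; S2 reads c0=0 → after 3×micro: 1 ⇒ (c0=0, c1=4, c2=1)
[Jacobi] macro 6: S0 reads c0=0 → after 1×micro: 0; S1 reads c2=1 → after 2×micro: 0; S2 reads c0=0 → after 3×micro: 1 ⇒ (c0=0, c1=0, c2=1)
[Jacobi] macro 7: S0 reads c0=0 → after 1×micro: 0; S1 reads c2=1 → after 2×micro: 4; S2 reads c0=0 → after 3×micro: 1 ⇒ (c0=0, c1=4, c2=1)
[Jacobi] macro 8: S0 reads c0=0 → after 1×micro: 0; S1 reads c2=1 → after 2×micro: 0; S2 reads c0=0 → after 3×micro: 1 ⇒ (c0=0, c1=0, c2=1)
[Jacobi] macro 9: S0 reads c0=0 → after 1×micro: 0; S1 reads c2=1 → after 2×micro: 4; S2 reads c0=0 → after 3×micro: 1 ⇒ (c0=0, c1=4, c2=1)
[Jacobi] macro 10: S0 reads c0=0 → after 1×micro: 0; S1 reads c2=1 → after 2×micro: 0; S2 reads c0=0 → after 3×micro: 1 ⇒ (c0=0, c1=0, c2=1)
[Gauss-Seidel] macro 1: S0 reads c0=0 → after 1×micro: 0; S1 reads c2=1 → after 2×micro: 4; S2 reads c0=0 → after 3×micro: 1 ⇒ (c0=0, c1=4, c2=1)
[Gauss-Seidel] macro 2: S0 reads c0=0 → after 1×micro: 0; S1 reads c2=1 → after 2×micro: 0; S2 reads c0=0 → after 3×micro: 1 ⇒ (c0=0, c1=0, c2=1)
[Gauss-Seidel] macro 3: S0 reads c0=0 → after 1×micro: 0; S1 reads c2=1 → after 2×micro: 4; S2 reads c0=0 → after 3×micro: 1 ⇒ (c0=0, c1=4, c2=1)
[Gauss-Seidel] macro 4: S0 reads c0=0 → after 1×micro: 0; S1 reads c2=1 → after 2×micro: 0; S2 reads c0=0 → after 3×micro: 1 ⇒ (c0=0, c1=0, c2=1)
[Gauss-Seidel] macro 5: S0 reads c0=0 → after 1×micro: 0; S1 reads c2=1 → after 2×micro: 4; S2 reads c0=0 → after 3×micro: 1 ⇒ (c0=0, c1=4, c2=1)
[Gauss-Seidel] macro 6: S0 reads c0=0 → after 1×micro: 0; S1 reads c2=1 → after 2×micro: 0; S2 reads c0=0 → after 3×micro: 1 ⇒ (c0=0, c1=0, c2=1)
[Gauss-Seidel] macro 7: S0 reads c0=0 → after 1×micro: 0; S1 reads c2=1 → after 2×micro: 4; S2 reads c0=0 → after 3×micro: 1 ⇒ (c0=0, c1=4, c2=1)
[Gauss-Seidel] macro 8: S0 reads c0=0 → after 1×micro: 0; S1 reads c2=1 → after 2×micro: 0; S2 reads c0=0 → after 3×micro: 1 ⇒ (c0=0, c1=0, c2=1)
[Gauss-Seidel] macro 9: S0 reads c0=0 → after 1×micro: 0; S1 reads c2=1 → after 2×micro: 4; S2 reads c0=0 → after 3×micro: 1 ⇒ (c0=0, c1=4, c2=1)
[Gauss-Seidel] macro 10: S0 reads c0=0 → after 1×micro: 0; S1 reads c2=1 → after 2×micro: 0; S2 reads c0=0 → after 3×micro: 1 ⇒ (c0=0, c1=0, c2=1)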